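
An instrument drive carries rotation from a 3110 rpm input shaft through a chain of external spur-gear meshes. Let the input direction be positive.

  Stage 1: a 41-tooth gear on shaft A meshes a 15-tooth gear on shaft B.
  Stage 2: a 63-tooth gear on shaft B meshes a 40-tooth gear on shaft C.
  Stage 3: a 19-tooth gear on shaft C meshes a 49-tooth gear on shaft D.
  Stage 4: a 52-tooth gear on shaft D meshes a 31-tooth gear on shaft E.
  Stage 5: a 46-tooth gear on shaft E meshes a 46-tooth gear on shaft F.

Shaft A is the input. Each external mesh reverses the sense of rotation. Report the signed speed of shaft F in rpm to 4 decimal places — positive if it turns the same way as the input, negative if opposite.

Stage 1 [41T→15T]: ω = 3110.0000×41/15 = 8500.6667 rpm, dir flips to −; running = −8500.6667
Stage 2 [63T→40T]: ω = 8500.6667×63/40 = 13388.5500 rpm, dir flips to +; running = +13388.5500
Stage 3 [19T→49T]: ω = 13388.5500×19/49 = 5191.4786 rpm, dir flips to −; running = −5191.4786
Stage 4 [52T→31T]: ω = 5191.4786×52/31 = 8708.2866 rpm, dir flips to +; running = +8708.2866
Stage 5 [46T→46T]: ω = 8708.2866×46/46 = 8708.2866 rpm, dir flips to −; running = −8708.2866

-8708.2866 rpm (opposite to input, |ω| = 8708.2866 rpm)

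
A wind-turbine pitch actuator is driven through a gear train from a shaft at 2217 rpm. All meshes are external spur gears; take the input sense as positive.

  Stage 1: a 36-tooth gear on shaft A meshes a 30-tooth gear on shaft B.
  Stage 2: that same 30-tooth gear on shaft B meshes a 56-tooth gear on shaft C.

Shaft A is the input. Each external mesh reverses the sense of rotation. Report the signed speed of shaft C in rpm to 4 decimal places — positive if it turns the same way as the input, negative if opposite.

+1425.2143 rpm (same as input, |ω| = 1425.2143 rpm)

Stage 1 [36T→30T]: ω = 2217.0000×36/30 = 2660.4000 rpm, dir flips to −; running = −2660.4000
Stage 2 [30T→56T]: ω = 2660.4000×30/56 = 1425.2143 rpm, dir flips to +; running = +1425.2143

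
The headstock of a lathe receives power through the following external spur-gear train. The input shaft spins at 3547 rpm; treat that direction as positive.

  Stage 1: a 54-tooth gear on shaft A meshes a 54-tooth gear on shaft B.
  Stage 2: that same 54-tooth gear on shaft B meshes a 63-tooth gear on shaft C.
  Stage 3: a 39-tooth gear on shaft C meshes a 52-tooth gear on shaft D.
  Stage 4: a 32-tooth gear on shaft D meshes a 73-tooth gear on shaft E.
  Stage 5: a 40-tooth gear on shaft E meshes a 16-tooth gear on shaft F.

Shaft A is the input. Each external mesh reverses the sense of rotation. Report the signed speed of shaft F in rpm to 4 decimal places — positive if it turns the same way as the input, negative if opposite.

-2498.8650 rpm (opposite to input, |ω| = 2498.8650 rpm)

Stage 1 [54T→54T]: ω = 3547.0000×54/54 = 3547.0000 rpm, dir flips to −; running = −3547.0000
Stage 2 [54T→63T]: ω = 3547.0000×54/63 = 3040.2857 rpm, dir flips to +; running = +3040.2857
Stage 3 [39T→52T]: ω = 3040.2857×39/52 = 2280.2143 rpm, dir flips to −; running = −2280.2143
Stage 4 [32T→73T]: ω = 2280.2143×32/73 = 999.5460 rpm, dir flips to +; running = +999.5460
Stage 5 [40T→16T]: ω = 999.5460×40/16 = 2498.8650 rpm, dir flips to −; running = −2498.8650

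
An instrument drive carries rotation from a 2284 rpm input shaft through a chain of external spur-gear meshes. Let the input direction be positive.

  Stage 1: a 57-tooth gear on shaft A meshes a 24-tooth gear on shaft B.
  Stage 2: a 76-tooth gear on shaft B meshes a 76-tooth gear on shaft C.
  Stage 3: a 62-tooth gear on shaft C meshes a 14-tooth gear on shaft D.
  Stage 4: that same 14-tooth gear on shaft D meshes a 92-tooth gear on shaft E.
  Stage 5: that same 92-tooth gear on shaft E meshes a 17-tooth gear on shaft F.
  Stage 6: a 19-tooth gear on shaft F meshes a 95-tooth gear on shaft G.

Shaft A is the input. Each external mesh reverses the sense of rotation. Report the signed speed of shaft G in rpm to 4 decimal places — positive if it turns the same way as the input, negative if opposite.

Stage 1 [57T→24T]: ω = 2284.0000×57/24 = 5424.5000 rpm, dir flips to −; running = −5424.5000
Stage 2 [76T→76T]: ω = 5424.5000×76/76 = 5424.5000 rpm, dir flips to +; running = +5424.5000
Stage 3 [62T→14T]: ω = 5424.5000×62/14 = 24022.7857 rpm, dir flips to −; running = −24022.7857
Stage 4 [14T→92T]: ω = 24022.7857×14/92 = 3655.6413 rpm, dir flips to +; running = +3655.6413
Stage 5 [92T→17T]: ω = 3655.6413×92/17 = 19783.4706 rpm, dir flips to −; running = −19783.4706
Stage 6 [19T→95T]: ω = 19783.4706×19/95 = 3956.6941 rpm, dir flips to +; running = +3956.6941

+3956.6941 rpm (same as input, |ω| = 3956.6941 rpm)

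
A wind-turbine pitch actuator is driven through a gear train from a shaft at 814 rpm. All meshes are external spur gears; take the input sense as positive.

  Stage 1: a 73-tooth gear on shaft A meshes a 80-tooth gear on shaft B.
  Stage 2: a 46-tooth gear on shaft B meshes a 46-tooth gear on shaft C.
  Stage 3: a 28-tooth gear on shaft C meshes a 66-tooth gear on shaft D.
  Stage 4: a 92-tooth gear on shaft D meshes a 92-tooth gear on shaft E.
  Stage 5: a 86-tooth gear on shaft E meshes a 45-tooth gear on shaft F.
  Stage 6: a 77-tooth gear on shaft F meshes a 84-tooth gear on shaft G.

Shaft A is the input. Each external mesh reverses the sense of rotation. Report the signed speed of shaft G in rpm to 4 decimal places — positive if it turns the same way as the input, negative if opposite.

Stage 1 [73T→80T]: ω = 814.0000×73/80 = 742.7750 rpm, dir flips to −; running = −742.7750
Stage 2 [46T→46T]: ω = 742.7750×46/46 = 742.7750 rpm, dir flips to +; running = +742.7750
Stage 3 [28T→66T]: ω = 742.7750×28/66 = 315.1167 rpm, dir flips to −; running = −315.1167
Stage 4 [92T→92T]: ω = 315.1167×92/92 = 315.1167 rpm, dir flips to +; running = +315.1167
Stage 5 [86T→45T]: ω = 315.1167×86/45 = 602.2230 rpm, dir flips to −; running = −602.2230
Stage 6 [77T→84T]: ω = 602.2230×77/84 = 552.0377 rpm, dir flips to +; running = +552.0377

+552.0377 rpm (same as input, |ω| = 552.0377 rpm)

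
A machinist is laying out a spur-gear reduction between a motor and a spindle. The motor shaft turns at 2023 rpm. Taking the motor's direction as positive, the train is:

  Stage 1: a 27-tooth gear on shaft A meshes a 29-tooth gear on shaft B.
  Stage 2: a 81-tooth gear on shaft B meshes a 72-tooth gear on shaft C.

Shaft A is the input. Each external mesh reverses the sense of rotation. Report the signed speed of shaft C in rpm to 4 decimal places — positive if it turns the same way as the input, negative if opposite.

+2118.9181 rpm (same as input, |ω| = 2118.9181 rpm)

Stage 1 [27T→29T]: ω = 2023.0000×27/29 = 1883.4828 rpm, dir flips to −; running = −1883.4828
Stage 2 [81T→72T]: ω = 1883.4828×81/72 = 2118.9181 rpm, dir flips to +; running = +2118.9181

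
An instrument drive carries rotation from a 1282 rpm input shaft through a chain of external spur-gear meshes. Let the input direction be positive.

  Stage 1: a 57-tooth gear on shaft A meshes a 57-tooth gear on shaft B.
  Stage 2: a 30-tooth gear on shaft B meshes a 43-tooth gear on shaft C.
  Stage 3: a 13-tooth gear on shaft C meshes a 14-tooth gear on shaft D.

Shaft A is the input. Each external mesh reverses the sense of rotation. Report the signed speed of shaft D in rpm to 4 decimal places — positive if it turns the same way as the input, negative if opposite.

-830.5316 rpm (opposite to input, |ω| = 830.5316 rpm)

Stage 1 [57T→57T]: ω = 1282.0000×57/57 = 1282.0000 rpm, dir flips to −; running = −1282.0000
Stage 2 [30T→43T]: ω = 1282.0000×30/43 = 894.4186 rpm, dir flips to +; running = +894.4186
Stage 3 [13T→14T]: ω = 894.4186×13/14 = 830.5316 rpm, dir flips to −; running = −830.5316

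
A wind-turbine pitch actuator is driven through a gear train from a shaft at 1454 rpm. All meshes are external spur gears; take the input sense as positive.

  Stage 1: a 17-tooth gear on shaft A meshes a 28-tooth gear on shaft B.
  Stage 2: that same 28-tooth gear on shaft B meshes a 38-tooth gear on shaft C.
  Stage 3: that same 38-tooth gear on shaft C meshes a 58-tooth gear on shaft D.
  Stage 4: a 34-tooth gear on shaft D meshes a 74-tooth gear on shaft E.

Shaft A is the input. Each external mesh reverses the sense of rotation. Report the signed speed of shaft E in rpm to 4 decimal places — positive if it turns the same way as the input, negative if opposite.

+195.8089 rpm (same as input, |ω| = 195.8089 rpm)

Stage 1 [17T→28T]: ω = 1454.0000×17/28 = 882.7857 rpm, dir flips to −; running = −882.7857
Stage 2 [28T→38T]: ω = 882.7857×28/38 = 650.4737 rpm, dir flips to +; running = +650.4737
Stage 3 [38T→58T]: ω = 650.4737×38/58 = 426.1724 rpm, dir flips to −; running = −426.1724
Stage 4 [34T→74T]: ω = 426.1724×34/74 = 195.8089 rpm, dir flips to +; running = +195.8089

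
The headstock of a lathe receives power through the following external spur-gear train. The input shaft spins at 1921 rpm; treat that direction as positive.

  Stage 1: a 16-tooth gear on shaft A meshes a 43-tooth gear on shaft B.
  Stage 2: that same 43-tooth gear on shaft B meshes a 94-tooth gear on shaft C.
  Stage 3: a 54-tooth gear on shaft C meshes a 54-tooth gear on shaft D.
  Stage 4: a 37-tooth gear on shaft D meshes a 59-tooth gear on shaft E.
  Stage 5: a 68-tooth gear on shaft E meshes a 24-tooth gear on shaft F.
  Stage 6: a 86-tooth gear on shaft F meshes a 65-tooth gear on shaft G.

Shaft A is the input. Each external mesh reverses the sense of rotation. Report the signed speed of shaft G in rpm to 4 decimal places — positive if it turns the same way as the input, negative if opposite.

Stage 1 [16T→43T]: ω = 1921.0000×16/43 = 714.7907 rpm, dir flips to −; running = −714.7907
Stage 2 [43T→94T]: ω = 714.7907×43/94 = 326.9787 rpm, dir flips to +; running = +326.9787
Stage 3 [54T→54T]: ω = 326.9787×54/54 = 326.9787 rpm, dir flips to −; running = −326.9787
Stage 4 [37T→59T]: ω = 326.9787×37/59 = 205.0545 rpm, dir flips to +; running = +205.0545
Stage 5 [68T→24T]: ω = 205.0545×68/24 = 580.9876 rpm, dir flips to −; running = −580.9876
Stage 6 [86T→65T]: ω = 580.9876×86/65 = 768.6913 rpm, dir flips to +; running = +768.6913

+768.6913 rpm (same as input, |ω| = 768.6913 rpm)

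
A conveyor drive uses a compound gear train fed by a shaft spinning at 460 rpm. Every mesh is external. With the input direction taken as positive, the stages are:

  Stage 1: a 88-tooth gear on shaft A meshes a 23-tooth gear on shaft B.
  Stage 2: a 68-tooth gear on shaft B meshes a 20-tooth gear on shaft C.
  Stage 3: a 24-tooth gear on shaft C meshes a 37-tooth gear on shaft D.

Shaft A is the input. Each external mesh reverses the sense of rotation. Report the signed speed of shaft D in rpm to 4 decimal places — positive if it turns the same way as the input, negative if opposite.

-3881.5135 rpm (opposite to input, |ω| = 3881.5135 rpm)

Stage 1 [88T→23T]: ω = 460.0000×88/23 = 1760.0000 rpm, dir flips to −; running = −1760.0000
Stage 2 [68T→20T]: ω = 1760.0000×68/20 = 5984.0000 rpm, dir flips to +; running = +5984.0000
Stage 3 [24T→37T]: ω = 5984.0000×24/37 = 3881.5135 rpm, dir flips to −; running = −3881.5135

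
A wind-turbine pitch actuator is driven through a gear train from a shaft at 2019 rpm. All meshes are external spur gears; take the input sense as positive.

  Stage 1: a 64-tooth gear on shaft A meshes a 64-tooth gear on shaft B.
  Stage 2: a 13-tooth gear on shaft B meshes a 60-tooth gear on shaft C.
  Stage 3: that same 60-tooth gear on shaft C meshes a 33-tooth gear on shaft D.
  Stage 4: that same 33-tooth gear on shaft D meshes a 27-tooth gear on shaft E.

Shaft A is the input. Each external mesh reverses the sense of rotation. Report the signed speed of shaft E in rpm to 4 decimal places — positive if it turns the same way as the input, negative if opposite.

+972.1111 rpm (same as input, |ω| = 972.1111 rpm)

Stage 1 [64T→64T]: ω = 2019.0000×64/64 = 2019.0000 rpm, dir flips to −; running = −2019.0000
Stage 2 [13T→60T]: ω = 2019.0000×13/60 = 437.4500 rpm, dir flips to +; running = +437.4500
Stage 3 [60T→33T]: ω = 437.4500×60/33 = 795.3636 rpm, dir flips to −; running = −795.3636
Stage 4 [33T→27T]: ω = 795.3636×33/27 = 972.1111 rpm, dir flips to +; running = +972.1111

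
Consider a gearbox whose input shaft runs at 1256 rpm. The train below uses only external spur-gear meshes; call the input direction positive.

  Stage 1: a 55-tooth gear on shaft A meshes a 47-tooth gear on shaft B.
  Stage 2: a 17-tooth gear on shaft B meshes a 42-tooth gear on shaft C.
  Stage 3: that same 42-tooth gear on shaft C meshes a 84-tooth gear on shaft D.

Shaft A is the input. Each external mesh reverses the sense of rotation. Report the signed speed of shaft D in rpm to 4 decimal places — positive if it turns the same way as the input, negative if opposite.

Stage 1 [55T→47T]: ω = 1256.0000×55/47 = 1469.7872 rpm, dir flips to −; running = −1469.7872
Stage 2 [17T→42T]: ω = 1469.7872×17/42 = 594.9139 rpm, dir flips to +; running = +594.9139
Stage 3 [42T→84T]: ω = 594.9139×42/84 = 297.4569 rpm, dir flips to −; running = −297.4569

-297.4569 rpm (opposite to input, |ω| = 297.4569 rpm)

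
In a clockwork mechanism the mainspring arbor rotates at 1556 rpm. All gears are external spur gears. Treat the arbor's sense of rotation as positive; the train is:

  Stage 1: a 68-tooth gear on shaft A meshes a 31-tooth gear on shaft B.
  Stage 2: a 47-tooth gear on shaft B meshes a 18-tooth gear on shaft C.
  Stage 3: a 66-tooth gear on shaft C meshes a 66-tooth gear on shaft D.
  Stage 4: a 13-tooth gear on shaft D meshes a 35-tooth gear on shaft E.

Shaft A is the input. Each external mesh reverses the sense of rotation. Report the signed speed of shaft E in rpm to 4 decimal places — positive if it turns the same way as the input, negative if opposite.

+3310.2247 rpm (same as input, |ω| = 3310.2247 rpm)

Stage 1 [68T→31T]: ω = 1556.0000×68/31 = 3413.1613 rpm, dir flips to −; running = −3413.1613
Stage 2 [47T→18T]: ω = 3413.1613×47/18 = 8912.1434 rpm, dir flips to +; running = +8912.1434
Stage 3 [66T→66T]: ω = 8912.1434×66/66 = 8912.1434 rpm, dir flips to −; running = −8912.1434
Stage 4 [13T→35T]: ω = 8912.1434×13/35 = 3310.2247 rpm, dir flips to +; running = +3310.2247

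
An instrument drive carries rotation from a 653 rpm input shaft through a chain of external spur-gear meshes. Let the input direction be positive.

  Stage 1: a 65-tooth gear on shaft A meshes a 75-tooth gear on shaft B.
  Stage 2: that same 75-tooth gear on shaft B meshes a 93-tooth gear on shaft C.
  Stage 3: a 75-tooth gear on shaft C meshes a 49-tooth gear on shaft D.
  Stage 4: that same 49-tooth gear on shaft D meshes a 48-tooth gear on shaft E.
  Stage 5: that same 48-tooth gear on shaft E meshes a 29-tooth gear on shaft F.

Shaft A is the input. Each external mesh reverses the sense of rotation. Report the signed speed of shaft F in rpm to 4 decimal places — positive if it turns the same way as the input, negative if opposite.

Stage 1 [65T→75T]: ω = 653.0000×65/75 = 565.9333 rpm, dir flips to −; running = −565.9333
Stage 2 [75T→93T]: ω = 565.9333×75/93 = 456.3978 rpm, dir flips to +; running = +456.3978
Stage 3 [75T→49T]: ω = 456.3978×75/49 = 698.5681 rpm, dir flips to −; running = −698.5681
Stage 4 [49T→48T]: ω = 698.5681×49/48 = 713.1216 rpm, dir flips to +; running = +713.1216
Stage 5 [48T→29T]: ω = 713.1216×48/29 = 1180.3393 rpm, dir flips to −; running = −1180.3393

-1180.3393 rpm (opposite to input, |ω| = 1180.3393 rpm)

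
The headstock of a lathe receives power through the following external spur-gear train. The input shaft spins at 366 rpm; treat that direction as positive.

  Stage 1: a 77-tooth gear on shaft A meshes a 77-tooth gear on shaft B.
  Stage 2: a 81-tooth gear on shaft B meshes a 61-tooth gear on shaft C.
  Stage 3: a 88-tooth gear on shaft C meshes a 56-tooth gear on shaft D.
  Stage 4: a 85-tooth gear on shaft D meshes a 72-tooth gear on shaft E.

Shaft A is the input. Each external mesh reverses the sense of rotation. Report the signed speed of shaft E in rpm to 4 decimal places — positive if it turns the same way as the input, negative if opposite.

+901.6071 rpm (same as input, |ω| = 901.6071 rpm)

Stage 1 [77T→77T]: ω = 366.0000×77/77 = 366.0000 rpm, dir flips to −; running = −366.0000
Stage 2 [81T→61T]: ω = 366.0000×81/61 = 486.0000 rpm, dir flips to +; running = +486.0000
Stage 3 [88T→56T]: ω = 486.0000×88/56 = 763.7143 rpm, dir flips to −; running = −763.7143
Stage 4 [85T→72T]: ω = 763.7143×85/72 = 901.6071 rpm, dir flips to +; running = +901.6071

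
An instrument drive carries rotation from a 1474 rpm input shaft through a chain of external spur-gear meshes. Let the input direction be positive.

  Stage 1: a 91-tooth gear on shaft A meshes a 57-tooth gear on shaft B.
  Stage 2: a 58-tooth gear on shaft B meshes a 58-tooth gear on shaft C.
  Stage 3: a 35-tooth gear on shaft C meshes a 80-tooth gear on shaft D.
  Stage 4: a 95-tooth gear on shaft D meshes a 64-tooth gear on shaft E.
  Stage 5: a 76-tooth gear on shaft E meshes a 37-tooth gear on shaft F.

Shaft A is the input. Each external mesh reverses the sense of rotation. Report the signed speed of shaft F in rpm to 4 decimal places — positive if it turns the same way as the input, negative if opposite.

-3139.0453 rpm (opposite to input, |ω| = 3139.0453 rpm)

Stage 1 [91T→57T]: ω = 1474.0000×91/57 = 2353.2281 rpm, dir flips to −; running = −2353.2281
Stage 2 [58T→58T]: ω = 2353.2281×58/58 = 2353.2281 rpm, dir flips to +; running = +2353.2281
Stage 3 [35T→80T]: ω = 2353.2281×35/80 = 1029.5373 rpm, dir flips to −; running = −1029.5373
Stage 4 [95T→64T]: ω = 1029.5373×95/64 = 1528.2194 rpm, dir flips to +; running = +1528.2194
Stage 5 [76T→37T]: ω = 1528.2194×76/37 = 3139.0453 rpm, dir flips to −; running = −3139.0453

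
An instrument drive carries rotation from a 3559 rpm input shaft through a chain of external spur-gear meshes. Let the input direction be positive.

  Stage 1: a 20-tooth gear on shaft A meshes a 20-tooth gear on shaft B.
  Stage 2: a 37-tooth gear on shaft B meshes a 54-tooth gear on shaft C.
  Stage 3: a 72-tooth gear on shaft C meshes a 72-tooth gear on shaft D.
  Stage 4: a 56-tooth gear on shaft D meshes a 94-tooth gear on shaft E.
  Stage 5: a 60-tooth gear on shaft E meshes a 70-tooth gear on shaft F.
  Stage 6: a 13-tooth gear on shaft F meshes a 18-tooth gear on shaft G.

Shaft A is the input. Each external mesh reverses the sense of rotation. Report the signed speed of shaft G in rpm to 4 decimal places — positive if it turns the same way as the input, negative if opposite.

+899.3323 rpm (same as input, |ω| = 899.3323 rpm)

Stage 1 [20T→20T]: ω = 3559.0000×20/20 = 3559.0000 rpm, dir flips to −; running = −3559.0000
Stage 2 [37T→54T]: ω = 3559.0000×37/54 = 2438.5741 rpm, dir flips to +; running = +2438.5741
Stage 3 [72T→72T]: ω = 2438.5741×72/72 = 2438.5741 rpm, dir flips to −; running = −2438.5741
Stage 4 [56T→94T]: ω = 2438.5741×56/94 = 1452.7675 rpm, dir flips to +; running = +1452.7675
Stage 5 [60T→70T]: ω = 1452.7675×60/70 = 1245.2293 rpm, dir flips to −; running = −1245.2293
Stage 6 [13T→18T]: ω = 1245.2293×13/18 = 899.3323 rpm, dir flips to +; running = +899.3323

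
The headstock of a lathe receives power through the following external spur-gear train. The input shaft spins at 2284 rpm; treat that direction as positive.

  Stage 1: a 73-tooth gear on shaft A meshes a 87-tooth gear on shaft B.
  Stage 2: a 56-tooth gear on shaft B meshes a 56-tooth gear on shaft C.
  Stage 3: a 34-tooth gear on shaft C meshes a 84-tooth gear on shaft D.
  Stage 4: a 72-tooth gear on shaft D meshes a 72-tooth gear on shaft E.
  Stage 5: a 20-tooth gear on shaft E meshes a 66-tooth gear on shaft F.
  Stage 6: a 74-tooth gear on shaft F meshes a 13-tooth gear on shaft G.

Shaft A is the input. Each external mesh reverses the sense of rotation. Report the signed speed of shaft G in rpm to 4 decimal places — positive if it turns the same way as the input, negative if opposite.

Stage 1 [73T→87T]: ω = 2284.0000×73/87 = 1916.4598 rpm, dir flips to −; running = −1916.4598
Stage 2 [56T→56T]: ω = 1916.4598×56/56 = 1916.4598 rpm, dir flips to +; running = +1916.4598
Stage 3 [34T→84T]: ω = 1916.4598×34/84 = 775.7099 rpm, dir flips to −; running = −775.7099
Stage 4 [72T→72T]: ω = 775.7099×72/72 = 775.7099 rpm, dir flips to +; running = +775.7099
Stage 5 [20T→66T]: ω = 775.7099×20/66 = 235.0636 rpm, dir flips to −; running = −235.0636
Stage 6 [74T→13T]: ω = 235.0636×74/13 = 1338.0544 rpm, dir flips to +; running = +1338.0544

+1338.0544 rpm (same as input, |ω| = 1338.0544 rpm)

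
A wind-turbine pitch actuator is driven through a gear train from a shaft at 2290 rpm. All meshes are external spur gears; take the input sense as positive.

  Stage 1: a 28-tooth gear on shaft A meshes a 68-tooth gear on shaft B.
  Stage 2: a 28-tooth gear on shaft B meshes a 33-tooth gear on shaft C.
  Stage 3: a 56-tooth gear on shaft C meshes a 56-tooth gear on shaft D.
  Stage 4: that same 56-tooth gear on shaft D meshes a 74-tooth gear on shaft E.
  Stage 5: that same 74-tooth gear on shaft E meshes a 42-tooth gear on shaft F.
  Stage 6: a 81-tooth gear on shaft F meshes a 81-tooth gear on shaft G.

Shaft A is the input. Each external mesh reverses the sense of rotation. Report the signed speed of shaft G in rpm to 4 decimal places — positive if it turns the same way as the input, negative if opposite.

Stage 1 [28T→68T]: ω = 2290.0000×28/68 = 942.9412 rpm, dir flips to −; running = −942.9412
Stage 2 [28T→33T]: ω = 942.9412×28/33 = 800.0713 rpm, dir flips to +; running = +800.0713
Stage 3 [56T→56T]: ω = 800.0713×56/56 = 800.0713 rpm, dir flips to −; running = −800.0713
Stage 4 [56T→74T]: ω = 800.0713×56/74 = 605.4594 rpm, dir flips to +; running = +605.4594
Stage 5 [74T→42T]: ω = 605.4594×74/42 = 1066.7617 rpm, dir flips to −; running = −1066.7617
Stage 6 [81T→81T]: ω = 1066.7617×81/81 = 1066.7617 rpm, dir flips to +; running = +1066.7617

+1066.7617 rpm (same as input, |ω| = 1066.7617 rpm)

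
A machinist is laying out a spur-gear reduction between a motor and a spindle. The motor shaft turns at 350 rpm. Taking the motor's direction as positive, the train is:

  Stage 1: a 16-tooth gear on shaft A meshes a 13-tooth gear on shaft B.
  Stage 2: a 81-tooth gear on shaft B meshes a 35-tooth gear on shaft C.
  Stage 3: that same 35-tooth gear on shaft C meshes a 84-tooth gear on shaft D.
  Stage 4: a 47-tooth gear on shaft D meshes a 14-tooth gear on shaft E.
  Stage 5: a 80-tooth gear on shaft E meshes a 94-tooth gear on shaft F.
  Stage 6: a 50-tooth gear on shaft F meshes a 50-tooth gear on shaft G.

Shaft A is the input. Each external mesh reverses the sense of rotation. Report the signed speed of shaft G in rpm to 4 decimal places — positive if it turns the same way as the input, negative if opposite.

+1186.8132 rpm (same as input, |ω| = 1186.8132 rpm)

Stage 1 [16T→13T]: ω = 350.0000×16/13 = 430.7692 rpm, dir flips to −; running = −430.7692
Stage 2 [81T→35T]: ω = 430.7692×81/35 = 996.9231 rpm, dir flips to +; running = +996.9231
Stage 3 [35T→84T]: ω = 996.9231×35/84 = 415.3846 rpm, dir flips to −; running = −415.3846
Stage 4 [47T→14T]: ω = 415.3846×47/14 = 1394.5055 rpm, dir flips to +; running = +1394.5055
Stage 5 [80T→94T]: ω = 1394.5055×80/94 = 1186.8132 rpm, dir flips to −; running = −1186.8132
Stage 6 [50T→50T]: ω = 1186.8132×50/50 = 1186.8132 rpm, dir flips to +; running = +1186.8132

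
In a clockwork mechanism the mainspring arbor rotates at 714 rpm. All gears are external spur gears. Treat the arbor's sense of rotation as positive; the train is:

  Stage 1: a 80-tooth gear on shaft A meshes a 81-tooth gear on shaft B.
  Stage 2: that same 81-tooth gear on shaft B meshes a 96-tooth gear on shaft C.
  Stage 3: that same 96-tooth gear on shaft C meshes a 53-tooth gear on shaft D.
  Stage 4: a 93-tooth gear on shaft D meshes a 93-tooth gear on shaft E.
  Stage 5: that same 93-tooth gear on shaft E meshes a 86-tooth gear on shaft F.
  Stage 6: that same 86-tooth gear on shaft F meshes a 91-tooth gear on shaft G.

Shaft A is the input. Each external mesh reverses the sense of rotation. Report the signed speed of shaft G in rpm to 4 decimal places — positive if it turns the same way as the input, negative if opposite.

+1101.4224 rpm (same as input, |ω| = 1101.4224 rpm)

Stage 1 [80T→81T]: ω = 714.0000×80/81 = 705.1852 rpm, dir flips to −; running = −705.1852
Stage 2 [81T→96T]: ω = 705.1852×81/96 = 595.0000 rpm, dir flips to +; running = +595.0000
Stage 3 [96T→53T]: ω = 595.0000×96/53 = 1077.7358 rpm, dir flips to −; running = −1077.7358
Stage 4 [93T→93T]: ω = 1077.7358×93/93 = 1077.7358 rpm, dir flips to +; running = +1077.7358
Stage 5 [93T→86T]: ω = 1077.7358×93/86 = 1165.4585 rpm, dir flips to −; running = −1165.4585
Stage 6 [86T→91T]: ω = 1165.4585×86/91 = 1101.4224 rpm, dir flips to +; running = +1101.4224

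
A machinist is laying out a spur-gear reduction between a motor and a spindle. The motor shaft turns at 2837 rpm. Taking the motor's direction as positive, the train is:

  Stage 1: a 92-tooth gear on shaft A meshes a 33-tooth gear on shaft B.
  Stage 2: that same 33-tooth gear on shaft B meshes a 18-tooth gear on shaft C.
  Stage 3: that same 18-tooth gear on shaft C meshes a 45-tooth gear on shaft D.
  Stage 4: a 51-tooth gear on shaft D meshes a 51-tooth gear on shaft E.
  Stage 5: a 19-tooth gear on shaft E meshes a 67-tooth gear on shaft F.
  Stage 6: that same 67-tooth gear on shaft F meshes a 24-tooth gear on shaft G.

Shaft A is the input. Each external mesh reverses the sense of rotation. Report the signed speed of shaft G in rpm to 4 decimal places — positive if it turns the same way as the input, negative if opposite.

Stage 1 [92T→33T]: ω = 2837.0000×92/33 = 7909.2121 rpm, dir flips to −; running = −7909.2121
Stage 2 [33T→18T]: ω = 7909.2121×33/18 = 14500.2222 rpm, dir flips to +; running = +14500.2222
Stage 3 [18T→45T]: ω = 14500.2222×18/45 = 5800.0889 rpm, dir flips to −; running = −5800.0889
Stage 4 [51T→51T]: ω = 5800.0889×51/51 = 5800.0889 rpm, dir flips to +; running = +5800.0889
Stage 5 [19T→67T]: ω = 5800.0889×19/67 = 1644.8013 rpm, dir flips to −; running = −1644.8013
Stage 6 [67T→24T]: ω = 1644.8013×67/24 = 4591.7370 rpm, dir flips to +; running = +4591.7370

+4591.7370 rpm (same as input, |ω| = 4591.7370 rpm)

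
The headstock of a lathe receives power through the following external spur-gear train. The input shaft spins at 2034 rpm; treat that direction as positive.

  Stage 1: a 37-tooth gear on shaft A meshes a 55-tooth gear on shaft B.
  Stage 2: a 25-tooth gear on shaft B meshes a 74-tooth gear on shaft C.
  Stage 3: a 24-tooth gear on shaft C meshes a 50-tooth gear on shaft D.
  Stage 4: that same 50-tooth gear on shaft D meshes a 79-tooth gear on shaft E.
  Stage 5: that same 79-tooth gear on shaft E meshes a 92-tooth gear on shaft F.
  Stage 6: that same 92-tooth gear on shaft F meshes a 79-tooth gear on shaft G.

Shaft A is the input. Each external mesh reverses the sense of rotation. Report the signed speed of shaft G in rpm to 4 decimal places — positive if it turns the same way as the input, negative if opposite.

+140.4373 rpm (same as input, |ω| = 140.4373 rpm)

Stage 1 [37T→55T]: ω = 2034.0000×37/55 = 1368.3273 rpm, dir flips to −; running = −1368.3273
Stage 2 [25T→74T]: ω = 1368.3273×25/74 = 462.2727 rpm, dir flips to +; running = +462.2727
Stage 3 [24T→50T]: ω = 462.2727×24/50 = 221.8909 rpm, dir flips to −; running = −221.8909
Stage 4 [50T→79T]: ω = 221.8909×50/79 = 140.4373 rpm, dir flips to +; running = +140.4373
Stage 5 [79T→92T]: ω = 140.4373×79/92 = 120.5929 rpm, dir flips to −; running = −120.5929
Stage 6 [92T→79T]: ω = 120.5929×92/79 = 140.4373 rpm, dir flips to +; running = +140.4373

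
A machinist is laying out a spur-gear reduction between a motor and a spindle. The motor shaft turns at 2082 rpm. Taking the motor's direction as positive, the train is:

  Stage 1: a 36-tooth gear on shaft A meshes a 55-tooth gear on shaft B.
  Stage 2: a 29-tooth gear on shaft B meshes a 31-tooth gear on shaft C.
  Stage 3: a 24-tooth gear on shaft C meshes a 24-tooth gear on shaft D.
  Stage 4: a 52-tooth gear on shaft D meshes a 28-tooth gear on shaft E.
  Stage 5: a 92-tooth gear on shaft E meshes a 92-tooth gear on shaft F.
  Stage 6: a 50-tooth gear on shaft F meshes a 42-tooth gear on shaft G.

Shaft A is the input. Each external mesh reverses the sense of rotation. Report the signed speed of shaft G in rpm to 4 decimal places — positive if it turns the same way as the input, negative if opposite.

Stage 1 [36T→55T]: ω = 2082.0000×36/55 = 1362.7636 rpm, dir flips to −; running = −1362.7636
Stage 2 [29T→31T]: ω = 1362.7636×29/31 = 1274.8434 rpm, dir flips to +; running = +1274.8434
Stage 3 [24T→24T]: ω = 1274.8434×24/24 = 1274.8434 rpm, dir flips to −; running = −1274.8434
Stage 4 [52T→28T]: ω = 1274.8434×52/28 = 2367.5663 rpm, dir flips to +; running = +2367.5663
Stage 5 [92T→92T]: ω = 2367.5663×92/92 = 2367.5663 rpm, dir flips to −; running = −2367.5663
Stage 6 [50T→42T]: ω = 2367.5663×50/42 = 2818.5313 rpm, dir flips to +; running = +2818.5313

+2818.5313 rpm (same as input, |ω| = 2818.5313 rpm)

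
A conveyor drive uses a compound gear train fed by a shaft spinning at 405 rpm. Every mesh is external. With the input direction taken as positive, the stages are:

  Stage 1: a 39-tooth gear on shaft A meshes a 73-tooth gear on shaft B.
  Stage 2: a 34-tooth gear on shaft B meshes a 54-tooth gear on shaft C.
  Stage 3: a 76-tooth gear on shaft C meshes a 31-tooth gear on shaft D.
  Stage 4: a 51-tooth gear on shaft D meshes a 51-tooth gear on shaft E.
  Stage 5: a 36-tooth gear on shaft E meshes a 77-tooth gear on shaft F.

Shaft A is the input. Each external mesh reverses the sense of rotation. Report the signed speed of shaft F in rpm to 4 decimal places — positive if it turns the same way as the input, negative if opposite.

-156.1513 rpm (opposite to input, |ω| = 156.1513 rpm)

Stage 1 [39T→73T]: ω = 405.0000×39/73 = 216.3699 rpm, dir flips to −; running = −216.3699
Stage 2 [34T→54T]: ω = 216.3699×34/54 = 136.2329 rpm, dir flips to +; running = +136.2329
Stage 3 [76T→31T]: ω = 136.2329×76/31 = 333.9903 rpm, dir flips to −; running = −333.9903
Stage 4 [51T→51T]: ω = 333.9903×51/51 = 333.9903 rpm, dir flips to +; running = +333.9903
Stage 5 [36T→77T]: ω = 333.9903×36/77 = 156.1513 rpm, dir flips to −; running = −156.1513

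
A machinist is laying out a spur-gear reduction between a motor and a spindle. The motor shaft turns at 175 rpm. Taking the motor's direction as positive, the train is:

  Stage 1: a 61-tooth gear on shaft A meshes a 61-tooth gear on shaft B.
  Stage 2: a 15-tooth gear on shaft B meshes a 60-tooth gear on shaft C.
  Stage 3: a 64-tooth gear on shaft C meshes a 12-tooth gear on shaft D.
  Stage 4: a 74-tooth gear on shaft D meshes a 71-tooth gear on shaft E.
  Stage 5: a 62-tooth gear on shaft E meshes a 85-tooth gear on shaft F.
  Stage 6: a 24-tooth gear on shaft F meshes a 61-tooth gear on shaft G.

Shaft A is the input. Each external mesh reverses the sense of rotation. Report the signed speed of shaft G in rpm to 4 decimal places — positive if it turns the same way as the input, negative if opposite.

+69.7918 rpm (same as input, |ω| = 69.7918 rpm)

Stage 1 [61T→61T]: ω = 175.0000×61/61 = 175.0000 rpm, dir flips to −; running = −175.0000
Stage 2 [15T→60T]: ω = 175.0000×15/60 = 43.7500 rpm, dir flips to +; running = +43.7500
Stage 3 [64T→12T]: ω = 43.7500×64/12 = 233.3333 rpm, dir flips to −; running = −233.3333
Stage 4 [74T→71T]: ω = 233.3333×74/71 = 243.1925 rpm, dir flips to +; running = +243.1925
Stage 5 [62T→85T]: ω = 243.1925×62/85 = 177.3875 rpm, dir flips to −; running = −177.3875
Stage 6 [24T→61T]: ω = 177.3875×24/61 = 69.7918 rpm, dir flips to +; running = +69.7918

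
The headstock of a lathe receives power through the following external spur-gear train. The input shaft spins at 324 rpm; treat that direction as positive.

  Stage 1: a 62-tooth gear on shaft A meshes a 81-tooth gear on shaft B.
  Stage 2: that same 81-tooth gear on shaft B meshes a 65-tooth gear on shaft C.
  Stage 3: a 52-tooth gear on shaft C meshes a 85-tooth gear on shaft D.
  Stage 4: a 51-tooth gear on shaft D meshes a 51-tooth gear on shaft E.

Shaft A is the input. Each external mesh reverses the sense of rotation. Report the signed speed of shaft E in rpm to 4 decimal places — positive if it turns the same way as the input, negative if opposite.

+189.0635 rpm (same as input, |ω| = 189.0635 rpm)

Stage 1 [62T→81T]: ω = 324.0000×62/81 = 248.0000 rpm, dir flips to −; running = −248.0000
Stage 2 [81T→65T]: ω = 248.0000×81/65 = 309.0462 rpm, dir flips to +; running = +309.0462
Stage 3 [52T→85T]: ω = 309.0462×52/85 = 189.0635 rpm, dir flips to −; running = −189.0635
Stage 4 [51T→51T]: ω = 189.0635×51/51 = 189.0635 rpm, dir flips to +; running = +189.0635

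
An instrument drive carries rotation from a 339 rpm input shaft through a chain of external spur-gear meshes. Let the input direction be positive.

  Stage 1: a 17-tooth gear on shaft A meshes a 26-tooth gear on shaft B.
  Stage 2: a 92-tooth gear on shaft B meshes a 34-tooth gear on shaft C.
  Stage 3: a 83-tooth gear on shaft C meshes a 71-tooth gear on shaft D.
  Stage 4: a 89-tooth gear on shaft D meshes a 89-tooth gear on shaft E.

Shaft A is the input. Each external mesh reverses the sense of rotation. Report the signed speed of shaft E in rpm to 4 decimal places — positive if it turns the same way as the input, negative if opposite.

+701.1387 rpm (same as input, |ω| = 701.1387 rpm)

Stage 1 [17T→26T]: ω = 339.0000×17/26 = 221.6538 rpm, dir flips to −; running = −221.6538
Stage 2 [92T→34T]: ω = 221.6538×92/34 = 599.7692 rpm, dir flips to +; running = +599.7692
Stage 3 [83T→71T]: ω = 599.7692×83/71 = 701.1387 rpm, dir flips to −; running = −701.1387
Stage 4 [89T→89T]: ω = 701.1387×89/89 = 701.1387 rpm, dir flips to +; running = +701.1387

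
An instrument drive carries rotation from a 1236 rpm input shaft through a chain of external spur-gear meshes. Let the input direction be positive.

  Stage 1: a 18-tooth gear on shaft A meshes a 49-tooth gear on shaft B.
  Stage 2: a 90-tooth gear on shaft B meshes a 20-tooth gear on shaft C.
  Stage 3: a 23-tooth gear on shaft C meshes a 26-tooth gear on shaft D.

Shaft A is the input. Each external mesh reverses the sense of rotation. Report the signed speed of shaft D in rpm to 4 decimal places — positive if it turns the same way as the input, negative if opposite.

-1807.4317 rpm (opposite to input, |ω| = 1807.4317 rpm)

Stage 1 [18T→49T]: ω = 1236.0000×18/49 = 454.0408 rpm, dir flips to −; running = −454.0408
Stage 2 [90T→20T]: ω = 454.0408×90/20 = 2043.1837 rpm, dir flips to +; running = +2043.1837
Stage 3 [23T→26T]: ω = 2043.1837×23/26 = 1807.4317 rpm, dir flips to −; running = −1807.4317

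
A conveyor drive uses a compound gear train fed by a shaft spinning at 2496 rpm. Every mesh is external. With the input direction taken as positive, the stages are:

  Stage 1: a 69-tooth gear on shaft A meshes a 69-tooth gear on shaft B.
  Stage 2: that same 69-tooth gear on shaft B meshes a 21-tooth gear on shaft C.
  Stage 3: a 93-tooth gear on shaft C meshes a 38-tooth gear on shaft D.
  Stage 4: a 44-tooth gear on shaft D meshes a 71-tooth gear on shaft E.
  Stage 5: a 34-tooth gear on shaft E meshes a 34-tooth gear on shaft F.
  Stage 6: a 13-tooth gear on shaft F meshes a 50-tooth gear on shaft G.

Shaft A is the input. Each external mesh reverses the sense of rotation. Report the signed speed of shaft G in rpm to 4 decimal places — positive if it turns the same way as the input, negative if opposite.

Stage 1 [69T→69T]: ω = 2496.0000×69/69 = 2496.0000 rpm, dir flips to −; running = −2496.0000
Stage 2 [69T→21T]: ω = 2496.0000×69/21 = 8201.1429 rpm, dir flips to +; running = +8201.1429
Stage 3 [93T→38T]: ω = 8201.1429×93/38 = 20071.2180 rpm, dir flips to −; running = −20071.2180
Stage 4 [44T→71T]: ω = 20071.2180×44/71 = 12438.5013 rpm, dir flips to +; running = +12438.5013
Stage 5 [34T→34T]: ω = 12438.5013×34/34 = 12438.5013 rpm, dir flips to −; running = −12438.5013
Stage 6 [13T→50T]: ω = 12438.5013×13/50 = 3234.0103 rpm, dir flips to +; running = +3234.0103

+3234.0103 rpm (same as input, |ω| = 3234.0103 rpm)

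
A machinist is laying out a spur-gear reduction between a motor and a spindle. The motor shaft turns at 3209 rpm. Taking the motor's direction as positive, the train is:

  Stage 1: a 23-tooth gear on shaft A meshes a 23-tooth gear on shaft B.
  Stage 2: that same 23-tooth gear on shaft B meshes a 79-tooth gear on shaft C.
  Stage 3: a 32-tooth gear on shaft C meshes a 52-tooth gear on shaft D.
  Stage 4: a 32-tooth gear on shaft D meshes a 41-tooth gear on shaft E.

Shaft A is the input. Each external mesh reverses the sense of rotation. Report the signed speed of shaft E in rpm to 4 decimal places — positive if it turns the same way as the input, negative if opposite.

+448.7280 rpm (same as input, |ω| = 448.7280 rpm)

Stage 1 [23T→23T]: ω = 3209.0000×23/23 = 3209.0000 rpm, dir flips to −; running = −3209.0000
Stage 2 [23T→79T]: ω = 3209.0000×23/79 = 934.2658 rpm, dir flips to +; running = +934.2658
Stage 3 [32T→52T]: ω = 934.2658×32/52 = 574.9328 rpm, dir flips to −; running = −574.9328
Stage 4 [32T→41T]: ω = 574.9328×32/41 = 448.7280 rpm, dir flips to +; running = +448.7280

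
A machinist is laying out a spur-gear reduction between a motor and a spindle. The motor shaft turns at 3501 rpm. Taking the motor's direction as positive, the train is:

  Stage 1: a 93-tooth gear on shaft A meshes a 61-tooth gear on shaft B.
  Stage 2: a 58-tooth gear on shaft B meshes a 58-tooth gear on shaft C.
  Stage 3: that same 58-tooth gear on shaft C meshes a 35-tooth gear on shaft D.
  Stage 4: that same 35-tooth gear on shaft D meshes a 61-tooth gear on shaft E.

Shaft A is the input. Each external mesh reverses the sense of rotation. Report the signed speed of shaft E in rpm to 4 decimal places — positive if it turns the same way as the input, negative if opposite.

Stage 1 [93T→61T]: ω = 3501.0000×93/61 = 5337.5902 rpm, dir flips to −; running = −5337.5902
Stage 2 [58T→58T]: ω = 5337.5902×58/58 = 5337.5902 rpm, dir flips to +; running = +5337.5902
Stage 3 [58T→35T]: ω = 5337.5902×58/35 = 8845.1494 rpm, dir flips to −; running = −8845.1494
Stage 4 [35T→61T]: ω = 8845.1494×35/61 = 5075.0857 rpm, dir flips to +; running = +5075.0857

+5075.0857 rpm (same as input, |ω| = 5075.0857 rpm)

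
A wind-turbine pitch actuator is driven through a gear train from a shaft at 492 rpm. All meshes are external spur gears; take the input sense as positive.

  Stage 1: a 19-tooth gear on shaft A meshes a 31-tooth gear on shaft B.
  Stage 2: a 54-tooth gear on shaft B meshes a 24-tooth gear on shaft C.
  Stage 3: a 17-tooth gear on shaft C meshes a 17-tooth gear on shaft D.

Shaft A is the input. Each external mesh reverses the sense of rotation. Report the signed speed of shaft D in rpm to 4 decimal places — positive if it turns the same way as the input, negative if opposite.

-678.4839 rpm (opposite to input, |ω| = 678.4839 rpm)

Stage 1 [19T→31T]: ω = 492.0000×19/31 = 301.5484 rpm, dir flips to −; running = −301.5484
Stage 2 [54T→24T]: ω = 301.5484×54/24 = 678.4839 rpm, dir flips to +; running = +678.4839
Stage 3 [17T→17T]: ω = 678.4839×17/17 = 678.4839 rpm, dir flips to −; running = −678.4839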